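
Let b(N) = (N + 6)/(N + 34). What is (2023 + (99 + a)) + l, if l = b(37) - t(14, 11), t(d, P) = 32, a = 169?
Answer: 160432/71 ≈ 2259.6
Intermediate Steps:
b(N) = (6 + N)/(34 + N)
l = -2229/71 (l = (6 + 37)/(34 + 37) - 1*32 = 43/71 - 32 = -2229/71 ≈ -31.394)
(2023 + (99 + a)) + l = (2023 + (99 + 169)) - 2229/71 = (2023 + 268) - 2229/71 = 2291 - 2229/71 = 160432/71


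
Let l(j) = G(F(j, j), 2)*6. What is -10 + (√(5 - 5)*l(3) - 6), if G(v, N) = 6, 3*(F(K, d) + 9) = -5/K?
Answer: -16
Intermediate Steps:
F(K, d) = -9 - 5/(3*K) (F(K, d) = -9 + (-5/K)/3 = -9 - 5/(3*K))
l(j) = 36 (l(j) = 6*6 = 36)
-10 + (√(5 - 5)*l(3) - 6) = -10 + (√(5 - 5)*36 - 6) = -10 + (√0*36 - 6) = -10 + (0*36 - 6) = -10 + (0 - 6) = -10 - 6 = -16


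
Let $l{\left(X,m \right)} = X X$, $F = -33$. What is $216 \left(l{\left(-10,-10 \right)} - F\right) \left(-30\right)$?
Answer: $-861840$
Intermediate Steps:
$l{\left(X,m \right)} = X^{2}$
$216 \left(l{\left(-10,-10 \right)} - F\right) \left(-30\right) = 216 \left(\left(-10\right)^{2} - -33\right) \left(-30\right) = 216 \left(100 + 33\right) \left(-30\right) = 216 \cdot 133 \left(-30\right) = 28728 \left(-30\right) = -861840$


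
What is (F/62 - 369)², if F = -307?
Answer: 537544225/3844 ≈ 1.3984e+5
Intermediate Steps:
(F/62 - 369)² = (-307/62 - 369)² = (-23185/62)² = 537544225/3844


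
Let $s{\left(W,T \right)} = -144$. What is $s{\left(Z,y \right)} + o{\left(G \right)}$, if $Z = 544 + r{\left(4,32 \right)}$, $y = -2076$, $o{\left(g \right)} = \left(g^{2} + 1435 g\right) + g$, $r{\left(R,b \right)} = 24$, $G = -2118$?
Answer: $1444332$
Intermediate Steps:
$o{\left(g \right)} = g^{2} + 1436 g$
$Z = 568$ ($Z = 544 + 24 = 568$)
$s{\left(Z,y \right)} + o{\left(G \right)} = -144 - 2118 \left(1436 - 2118\right) = -144 - -1444476 = -144 + 1444476 = 1444332$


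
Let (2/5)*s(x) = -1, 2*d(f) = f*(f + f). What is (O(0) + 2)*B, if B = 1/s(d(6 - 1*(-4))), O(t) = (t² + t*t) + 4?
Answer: -12/5 ≈ -2.4000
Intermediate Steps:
d(f) = f² (d(f) = (f*(f + f))/2 = (f*(2*f))/2 = (2*f²)/2 = f²)
s(x) = -5/2 (s(x) = (5/2)*(-1) = -5/2)
O(t) = 4 + 2*t² (O(t) = (t² + t²) + 4 = 2*t² + 4 = 4 + 2*t²)
B = -⅖ (B = 1/(-5/2) = -⅖ ≈ -0.40000)
(O(0) + 2)*B = ((4 + 2*0²) + 2)*(-⅖) = ((4 + 2*0) + 2)*(-⅖) = ((4 + 0) + 2)*(-⅖) = (4 + 2)*(-⅖) = 6*(-⅖) = -12/5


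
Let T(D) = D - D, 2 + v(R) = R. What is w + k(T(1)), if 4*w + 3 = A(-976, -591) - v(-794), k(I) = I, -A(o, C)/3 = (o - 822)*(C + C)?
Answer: -6374915/4 ≈ -1.5937e+6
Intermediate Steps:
A(o, C) = -6*C*(-822 + o) (A(o, C) = -3*(o - 822)*(C + C) = -3*(-822 + o)*2*C = -6*C*(-822 + o))
v(R) = -2 + R
T(D) = 0
w = -6374915/4 (w = -¾ + (6*(-591)*(822 - 1*(-976)) - (-2 - 794))/4 = -¾ + (6*(-591)*(822 + 976) - 1*(-796))/4 = -¾ + (6*(-591)*1798 + 796)/4 = -¾ + (-6375708 + 796)/4 = -¾ + (¼)*(-6374912) = -¾ - 1593728 = -6374915/4 ≈ -1.5937e+6)
w + k(T(1)) = -6374915/4 + 0 = -6374915/4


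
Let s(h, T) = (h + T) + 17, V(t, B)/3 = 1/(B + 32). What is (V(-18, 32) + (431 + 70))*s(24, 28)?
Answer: 2212623/64 ≈ 34572.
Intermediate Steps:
V(t, B) = 3/(32 + B) (V(t, B) = 3/(B + 32) = 3/(32 + B))
s(h, T) = 17 + T + h (s(h, T) = (T + h) + 17 = 17 + T + h)
(V(-18, 32) + (431 + 70))*s(24, 28) = (3/(32 + 32) + (431 + 70))*(17 + 28 + 24) = (3/64 + 501)*69 = (32067/64)*69 = 2212623/64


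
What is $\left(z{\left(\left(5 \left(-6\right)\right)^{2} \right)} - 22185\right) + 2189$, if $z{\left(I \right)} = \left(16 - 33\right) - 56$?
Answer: $-20069$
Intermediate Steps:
$z{\left(I \right)} = -73$ ($z{\left(I \right)} = -17 - 56 = -73$)
$\left(z{\left(\left(5 \left(-6\right)\right)^{2} \right)} - 22185\right) + 2189 = \left(-73 - 22185\right) + 2189 = -22258 + 2189 = -20069$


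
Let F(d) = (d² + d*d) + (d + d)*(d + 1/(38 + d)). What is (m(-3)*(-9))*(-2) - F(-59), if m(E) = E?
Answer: -293656/21 ≈ -13984.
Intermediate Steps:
F(d) = 2*d² + 2*d*(d + 1/(38 + d)) (F(d) = (d² + d²) + (2*d)*(d + 1/(38 + d)) = 2*d² + 2*d*(d + 1/(38 + d)))
(m(-3)*(-9))*(-2) - F(-59) = -3*(-9)*(-2) - 2*(-59)*(1 + 2*(-59)² + 76*(-59))/(38 - 59) = 27*(-2) - 2*(-59)*(1 + 2*3481 - 4484)/(-21) = -54 - 2*(-59)*(-1)*(1 + 6962 - 4484)/21 = -54 - 2*(-59)*(-1)*2479/21 = -54 - 1*292522/21 = -54 - 292522/21 = -293656/21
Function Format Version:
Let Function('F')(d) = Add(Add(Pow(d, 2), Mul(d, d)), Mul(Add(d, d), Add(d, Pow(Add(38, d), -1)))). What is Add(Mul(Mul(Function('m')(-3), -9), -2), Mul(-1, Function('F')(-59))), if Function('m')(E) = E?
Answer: Rational(-293656, 21) ≈ -13984.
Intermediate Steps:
Function('F')(d) = Add(Mul(2, Pow(d, 2)), Mul(2, d, Add(d, Pow(Add(38, d), -1)))) (Function('F')(d) = Add(Add(Pow(d, 2), Pow(d, 2)), Mul(Mul(2, d), Add(d, Pow(Add(38, d), -1)))) = Add(Mul(2, Pow(d, 2)), Mul(2, d, Add(d, Pow(Add(38, d), -1)))))
Add(Mul(Mul(Function('m')(-3), -9), -2), Mul(-1, Function('F')(-59))) = Add(Mul(Mul(-3, -9), -2), Mul(-1, Mul(2, -59, Pow(Add(38, -59), -1), Add(1, Mul(2, Pow(-59, 2)), Mul(76, -59))))) = Add(Mul(27, -2), Mul(-1, Mul(2, -59, Pow(-21, -1), Add(1, Mul(2, 3481), -4484)))) = Add(-54, Mul(-1, Mul(2, -59, Rational(-1, 21), Add(1, 6962, -4484)))) = Add(-54, Mul(-1, Mul(2, -59, Rational(-1, 21), 2479))) = Add(-54, Mul(-1, Rational(292522, 21))) = Add(-54, Rational(-292522, 21)) = Rational(-293656, 21)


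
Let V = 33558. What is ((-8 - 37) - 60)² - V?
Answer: -22533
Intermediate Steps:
((-8 - 37) - 60)² - V = ((-8 - 37) - 60)² - 1*33558 = (-45 - 60)² - 33558 = (-105)² - 33558 = 11025 - 33558 = -22533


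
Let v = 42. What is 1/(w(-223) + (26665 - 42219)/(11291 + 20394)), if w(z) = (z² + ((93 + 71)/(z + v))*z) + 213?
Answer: 5734985/287572589416 ≈ 1.9943e-5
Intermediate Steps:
w(z) = 213 + z² + 164*z/(42 + z) (w(z) = (z² + ((93 + 71)/(z + 42))*z) + 213 = (z² + (164/(42 + z))*z) + 213 = (z² + 164*z/(42 + z)) + 213 = 213 + z² + 164*z/(42 + z))
1/(w(-223) + (26665 - 42219)/(11291 + 20394)) = 1/((8946 + (-223)³ + 42*(-223)² + 377*(-223))/(42 - 223) + (26665 - 42219)/(11291 + 20394)) = 1/((8946 - 11089567 + 42*49729 - 84071)/(-181) - 15554/31685) = 1/(-(8946 - 11089567 + 2088618 - 84071)/181 - 15554*1/31685) = 1/(-1/181*(-9076074) - 15554/31685) = 1/(9076074/181 - 15554/31685) = 1/(287572589416/5734985) = 5734985/287572589416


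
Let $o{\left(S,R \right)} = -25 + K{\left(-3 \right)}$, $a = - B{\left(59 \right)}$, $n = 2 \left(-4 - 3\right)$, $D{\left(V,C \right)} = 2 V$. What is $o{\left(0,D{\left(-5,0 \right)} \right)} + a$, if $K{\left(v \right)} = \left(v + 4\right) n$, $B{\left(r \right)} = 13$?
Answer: $-52$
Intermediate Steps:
$n = -14$ ($n = 2 \left(-7\right) = -14$)
$a = -13$ ($a = \left(-1\right) 13 = -13$)
$K{\left(v \right)} = -56 - 14 v$ ($K{\left(v \right)} = \left(v + 4\right) \left(-14\right) = \left(4 + v\right) \left(-14\right) = -56 - 14 v$)
$o{\left(S,R \right)} = -39$ ($o{\left(S,R \right)} = -25 - 14 = -39$)
$o{\left(0,D{\left(-5,0 \right)} \right)} + a = -39 - 13 = -52$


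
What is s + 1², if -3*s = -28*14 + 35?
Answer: 120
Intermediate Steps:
s = 119 (s = -(-28*14 + 35)/3 = -(-392 + 35)/3 = -⅓*(-357) = 119)
s + 1² = 119 + 1² = 119 + 1 = 120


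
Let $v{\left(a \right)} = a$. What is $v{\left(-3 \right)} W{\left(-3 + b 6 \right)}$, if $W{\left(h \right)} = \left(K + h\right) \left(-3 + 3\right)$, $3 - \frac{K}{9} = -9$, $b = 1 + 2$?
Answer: $0$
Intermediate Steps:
$b = 3$
$K = 108$ ($K = 27 - -81 = 27 + 81 = 108$)
$W{\left(h \right)} = 0$ ($W{\left(h \right)} = \left(108 + h\right) \left(-3 + 3\right) = \left(108 + h\right) 0 = 0$)
$v{\left(-3 \right)} W{\left(-3 + b 6 \right)} = \left(-3\right) 0 = 0$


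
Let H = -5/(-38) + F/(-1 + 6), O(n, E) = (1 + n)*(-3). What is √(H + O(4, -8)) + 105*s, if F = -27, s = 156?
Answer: 16380 + I*√731690/190 ≈ 16380.0 + 4.502*I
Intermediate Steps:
O(n, E) = -3 - 3*n
H = -1001/190 (H = -5/(-38) - 27/(-1 + 6) = -5*(-1/38) - 27/5 = 5/38 - 27*⅕ = 5/38 - 27/5 = -1001/190 ≈ -5.2684)
√(H + O(4, -8)) + 105*s = √(-1001/190 + (-3 - 3*4)) + 105*156 = √(-1001/190 + (-3 - 12)) + 16380 = √(-1001/190 - 15) + 16380 = √(-3851/190) + 16380 = I*√731690/190 + 16380 = 16380 + I*√731690/190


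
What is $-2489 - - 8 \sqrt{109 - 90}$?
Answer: $-2489 + 8 \sqrt{19} \approx -2454.1$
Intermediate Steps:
$-2489 - - 8 \sqrt{109 - 90} = -2489 - - 8 \sqrt{19} = -2489 + 8 \sqrt{19}$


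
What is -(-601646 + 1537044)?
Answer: -935398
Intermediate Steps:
-(-601646 + 1537044) = -1*935398 = -935398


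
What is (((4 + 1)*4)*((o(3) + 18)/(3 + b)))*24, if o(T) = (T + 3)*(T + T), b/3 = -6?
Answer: -1728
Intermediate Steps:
b = -18 (b = 3*(-6) = -18)
o(T) = 2*T*(3 + T) (o(T) = (3 + T)*(2*T) = 2*T*(3 + T))
(((4 + 1)*4)*((o(3) + 18)/(3 + b)))*24 = (((4 + 1)*4)*((2*3*(3 + 3) + 18)/(3 - 18)))*24 = ((5*4)*((2*3*6 + 18)/(-15)))*24 = (20*((36 + 18)*(-1/15)))*24 = (20*(54*(-1/15)))*24 = (20*(-18/5))*24 = -72*24 = -1728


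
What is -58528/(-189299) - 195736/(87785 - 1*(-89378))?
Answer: -26683633000/33536778737 ≈ -0.79565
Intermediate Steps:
-58528/(-189299) - 195736/(87785 - 1*(-89378)) = -58528*(-1/189299) - 195736/(87785 + 89378) = 58528/189299 - 195736/177163 = -26683633000/33536778737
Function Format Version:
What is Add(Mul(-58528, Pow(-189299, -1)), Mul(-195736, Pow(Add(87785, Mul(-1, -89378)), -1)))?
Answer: Rational(-26683633000, 33536778737) ≈ -0.79565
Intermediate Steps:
Add(Mul(-58528, Pow(-189299, -1)), Mul(-195736, Pow(Add(87785, Mul(-1, -89378)), -1))) = Add(Mul(-58528, Rational(-1, 189299)), Mul(-195736, Pow(Add(87785, 89378), -1))) = Add(Rational(58528, 189299), Mul(-195736, Pow(177163, -1))) = Add(Rational(58528, 189299), Mul(-195736, Rational(1, 177163))) = Add(Rational(58528, 189299), Rational(-195736, 177163)) = Rational(-26683633000, 33536778737)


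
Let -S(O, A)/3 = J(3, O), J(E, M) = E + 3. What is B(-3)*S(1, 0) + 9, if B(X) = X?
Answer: 63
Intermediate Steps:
J(E, M) = 3 + E
S(O, A) = -18 (S(O, A) = -3*(3 + 3) = -3*6 = -18)
B(-3)*S(1, 0) + 9 = -3*(-18) + 9 = 54 + 9 = 63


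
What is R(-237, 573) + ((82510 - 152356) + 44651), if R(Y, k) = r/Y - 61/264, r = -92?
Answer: -525463643/20856 ≈ -25195.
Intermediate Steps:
R(Y, k) = -61/264 - 92/Y (R(Y, k) = -92/Y - 61/264 = -61/264 - 92/Y)
R(-237, 573) + ((82510 - 152356) + 44651) = (-61/264 - 92/(-237)) + ((82510 - 152356) + 44651) = (-61/264 - 92*(-1/237)) + (-69846 + 44651) = (-61/264 + 92/237) - 25195 = 3277/20856 - 25195 = -525463643/20856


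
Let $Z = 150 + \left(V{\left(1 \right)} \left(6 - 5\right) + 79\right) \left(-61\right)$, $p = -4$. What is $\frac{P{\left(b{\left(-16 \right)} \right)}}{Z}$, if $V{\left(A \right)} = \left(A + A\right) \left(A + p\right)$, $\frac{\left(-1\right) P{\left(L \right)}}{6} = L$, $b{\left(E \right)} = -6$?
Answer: $- \frac{36}{4303} \approx -0.0083663$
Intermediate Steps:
$P{\left(L \right)} = - 6 L$
$V{\left(A \right)} = 2 A \left(-4 + A\right)$ ($V{\left(A \right)} = \left(A + A\right) \left(A - 4\right) = 2 A \left(-4 + A\right)$)
$Z = -4303$ ($Z = 150 + \left(2 \cdot 1 \left(-4 + 1\right) \left(6 - 5\right) + 79\right) \left(-61\right) = 150 + \left(2 \cdot 1 \left(-3\right) 1 + 79\right) \left(-61\right) = 150 + \left(\left(-6\right) 1 + 79\right) \left(-61\right) = 150 + \left(-6 + 79\right) \left(-61\right) = 150 + 73 \left(-61\right) = 150 - 4453 = -4303$)
$\frac{P{\left(b{\left(-16 \right)} \right)}}{Z} = \frac{\left(-6\right) \left(-6\right)}{-4303} = 36 \left(- \frac{1}{4303}\right) = - \frac{36}{4303}$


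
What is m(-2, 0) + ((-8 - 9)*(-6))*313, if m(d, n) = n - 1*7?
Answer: 31919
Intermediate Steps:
m(d, n) = -7 + n (m(d, n) = n - 7 = -7 + n)
m(-2, 0) + ((-8 - 9)*(-6))*313 = (-7 + 0) + ((-8 - 9)*(-6))*313 = -7 - 17*(-6)*313 = -7 + 102*313 = -7 + 31926 = 31919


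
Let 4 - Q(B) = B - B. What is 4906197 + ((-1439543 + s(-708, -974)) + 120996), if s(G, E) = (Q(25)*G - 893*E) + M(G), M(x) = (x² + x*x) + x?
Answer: 5456420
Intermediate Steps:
Q(B) = 4 (Q(B) = 4 - (B - B) = 4 - 1*0 = 4 + 0 = 4)
M(x) = x + 2*x² (M(x) = (x² + x²) + x = 2*x² + x = x + 2*x²)
s(G, E) = -893*E + 4*G + G*(1 + 2*G) (s(G, E) = (4*G - 893*E) + G*(1 + 2*G) = (-893*E + 4*G) + G*(1 + 2*G) = -893*E + 4*G + G*(1 + 2*G))
4906197 + ((-1439543 + s(-708, -974)) + 120996) = 4906197 + ((-1439543 + (-893*(-974) + 2*(-708)² + 5*(-708))) + 120996) = 4906197 + ((-1439543 + (869782 + 2*501264 - 3540)) + 120996) = 4906197 + ((-1439543 + (869782 + 1002528 - 3540)) + 120996) = 4906197 + ((-1439543 + 1868770) + 120996) = 4906197 + (429227 + 120996) = 4906197 + 550223 = 5456420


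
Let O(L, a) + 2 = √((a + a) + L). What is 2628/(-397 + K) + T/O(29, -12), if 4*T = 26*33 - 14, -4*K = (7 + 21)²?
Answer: 247618/593 + 211*√5 ≈ 889.38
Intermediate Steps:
K = -196 (K = -(7 + 21)²/4 = -¼*28² = -¼*784 = -196)
T = 211 (T = (26*33 - 14)/4 = (858 - 14)/4 = (¼)*844 = 211)
O(L, a) = -2 + √(L + 2*a) (O(L, a) = -2 + √((a + a) + L) = -2 + √(2*a + L) = -2 + √(L + 2*a))
2628/(-397 + K) + T/O(29, -12) = 2628/(-397 - 196) + 211/(-2 + √(29 + 2*(-12))) = 2628/(-593) + 211/(-2 + √(29 - 24)) = 2628*(-1/593) + 211/(-2 + √5) = -2628/593 + 211/(-2 + √5)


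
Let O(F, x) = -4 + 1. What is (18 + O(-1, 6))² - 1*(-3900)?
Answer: 4125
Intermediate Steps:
O(F, x) = -3
(18 + O(-1, 6))² - 1*(-3900) = (18 - 3)² - 1*(-3900) = 15² + 3900 = 225 + 3900 = 4125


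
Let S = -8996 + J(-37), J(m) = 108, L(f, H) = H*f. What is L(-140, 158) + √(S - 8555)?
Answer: -22120 + I*√17443 ≈ -22120.0 + 132.07*I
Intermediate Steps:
S = -8888 (S = -8996 + 108 = -8888)
L(-140, 158) + √(S - 8555) = 158*(-140) + √(-8888 - 8555) = -22120 + √(-17443) = -22120 + I*√17443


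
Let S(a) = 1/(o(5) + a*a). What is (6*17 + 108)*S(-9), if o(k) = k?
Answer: 105/43 ≈ 2.4419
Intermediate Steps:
S(a) = 1/(5 + a²) (S(a) = 1/(5 + a*a) = 1/(5 + a²))
(6*17 + 108)*S(-9) = (6*17 + 108)/(5 + (-9)²) = (102 + 108)/(5 + 81) = 210/86 = 210*(1/86) = 105/43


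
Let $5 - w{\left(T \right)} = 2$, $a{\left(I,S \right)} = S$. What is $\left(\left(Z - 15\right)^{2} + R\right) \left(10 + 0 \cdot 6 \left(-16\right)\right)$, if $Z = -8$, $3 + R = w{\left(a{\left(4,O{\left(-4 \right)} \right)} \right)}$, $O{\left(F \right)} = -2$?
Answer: $5290$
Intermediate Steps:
$w{\left(T \right)} = 3$ ($w{\left(T \right)} = 5 - 2 = 3$)
$R = 0$ ($R = -3 + 3 = 0$)
$\left(\left(Z - 15\right)^{2} + R\right) \left(10 + 0 \cdot 6 \left(-16\right)\right) = \left(\left(-8 - 15\right)^{2} + 0\right) \left(10 + 0 \cdot 6 \left(-16\right)\right) = \left(\left(-23\right)^{2} + 0\right) \left(10 + 0 \left(-16\right)\right) = \left(529 + 0\right) \left(10 + 0\right) = 529 \cdot 10 = 5290$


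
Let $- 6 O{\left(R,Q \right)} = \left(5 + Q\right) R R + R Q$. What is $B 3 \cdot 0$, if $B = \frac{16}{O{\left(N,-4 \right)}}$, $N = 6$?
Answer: $0$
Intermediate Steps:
$O{\left(R,Q \right)} = - \frac{Q R}{6} - \frac{R^{2} \left(5 + Q\right)}{6}$ ($O{\left(R,Q \right)} = - \frac{\left(5 + Q\right) R R + R Q}{6} = - \frac{R \left(5 + Q\right) R + Q R}{6} = - \frac{R^{2} \left(5 + Q\right) + Q R}{6} = - \frac{Q R + R^{2} \left(5 + Q\right)}{6} = - \frac{Q R}{6} - \frac{R^{2} \left(5 + Q\right)}{6}$)
$B = -8$ ($B = \frac{16}{\left(- \frac{1}{6}\right) 6 \left(-4 + 5 \cdot 6 - 24\right)} = \frac{16}{\left(- \frac{1}{6}\right) 6 \left(-4 + 30 - 24\right)} = \frac{16}{\left(- \frac{1}{6}\right) 6 \cdot 2} = \frac{16}{-2} = 16 \left(- \frac{1}{2}\right) = -8$)
$B 3 \cdot 0 = \left(-8\right) 3 \cdot 0 = \left(-24\right) 0 = 0$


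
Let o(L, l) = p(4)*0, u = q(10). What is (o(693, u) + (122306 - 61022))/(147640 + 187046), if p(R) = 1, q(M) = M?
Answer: 10214/55781 ≈ 0.18311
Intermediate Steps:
u = 10
o(L, l) = 0 (o(L, l) = 1*0 = 0)
(o(693, u) + (122306 - 61022))/(147640 + 187046) = (0 + (122306 - 61022))/(147640 + 187046) = (0 + 61284)/334686 = 61284*(1/334686) = 10214/55781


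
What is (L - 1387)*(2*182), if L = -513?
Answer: -691600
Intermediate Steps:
(L - 1387)*(2*182) = (-513 - 1387)*(2*182) = -1900*364 = -691600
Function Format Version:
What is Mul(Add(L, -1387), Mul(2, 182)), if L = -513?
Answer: -691600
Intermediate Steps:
Mul(Add(L, -1387), Mul(2, 182)) = Mul(Add(-513, -1387), Mul(2, 182)) = Mul(-1900, 364) = -691600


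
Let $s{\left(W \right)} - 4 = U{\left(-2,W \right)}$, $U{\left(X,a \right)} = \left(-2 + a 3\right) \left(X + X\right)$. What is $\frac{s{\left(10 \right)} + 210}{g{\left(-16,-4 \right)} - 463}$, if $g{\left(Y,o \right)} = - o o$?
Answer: $- \frac{102}{479} \approx -0.21294$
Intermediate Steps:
$U{\left(X,a \right)} = 2 X \left(-2 + 3 a\right)$ ($U{\left(X,a \right)} = \left(-2 + 3 a\right) 2 X = 2 X \left(-2 + 3 a\right)$)
$s{\left(W \right)} = 12 - 12 W$ ($s{\left(W \right)} = 4 + 2 \left(-2\right) \left(-2 + 3 W\right) = 4 - \left(-8 + 12 W\right) = 12 - 12 W$)
$g{\left(Y,o \right)} = - o^{2}$
$\frac{s{\left(10 \right)} + 210}{g{\left(-16,-4 \right)} - 463} = \frac{\left(12 - 120\right) + 210}{- \left(-4\right)^{2} - 463} = \frac{\left(12 - 120\right) + 210}{\left(-1\right) 16 - 463} = \frac{-108 + 210}{-16 - 463} = \frac{102}{-479} = 102 \left(- \frac{1}{479}\right) = - \frac{102}{479}$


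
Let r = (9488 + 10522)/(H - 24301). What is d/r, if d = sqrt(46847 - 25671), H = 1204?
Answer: -7699*sqrt(5294)/3335 ≈ -167.97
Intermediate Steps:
d = 2*sqrt(5294) (d = sqrt(21176) = 2*sqrt(5294) ≈ 145.52)
r = -6670/7699 (r = (9488 + 10522)/(1204 - 24301) = 20010/(-23097) = 20010*(-1/23097) = -6670/7699 ≈ -0.86635)
d/r = (2*sqrt(5294))/(-6670/7699) = (2*sqrt(5294))*(-7699/6670) = -7699*sqrt(5294)/3335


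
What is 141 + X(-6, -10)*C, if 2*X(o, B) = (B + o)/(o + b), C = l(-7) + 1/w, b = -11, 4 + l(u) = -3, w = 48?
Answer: 14047/102 ≈ 137.72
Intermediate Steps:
l(u) = -7 (l(u) = -4 - 3 = -7)
C = -335/48 (C = -7 + 1/48 = -335/48 ≈ -6.9792)
X(o, B) = (B + o)/(2*(-11 + o)) (X(o, B) = ((B + o)/(o - 11))/2 = ((B + o)/(-11 + o))/2 = (B + o)/(2*(-11 + o)))
141 + X(-6, -10)*C = 141 + ((-10 - 6)/(2*(-11 - 6)))*(-335/48) = 141 + ((½)*(-16)/(-17))*(-335/48) = 141 + ((½)*(-1/17)*(-16))*(-335/48) = 141 + (8/17)*(-335/48) = 141 - 335/102 = 14047/102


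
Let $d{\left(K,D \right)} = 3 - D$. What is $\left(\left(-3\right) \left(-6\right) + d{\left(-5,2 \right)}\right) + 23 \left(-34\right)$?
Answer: $-763$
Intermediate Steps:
$\left(\left(-3\right) \left(-6\right) + d{\left(-5,2 \right)}\right) + 23 \left(-34\right) = \left(\left(-3\right) \left(-6\right) + \left(3 - 2\right)\right) + 23 \left(-34\right) = \left(18 + \left(3 - 2\right)\right) - 782 = \left(18 + 1\right) - 782 = 19 - 782 = -763$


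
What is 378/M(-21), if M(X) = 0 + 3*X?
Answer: -6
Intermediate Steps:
M(X) = 3*X
378/M(-21) = 378/((3*(-21))) = 378/(-63) = 378*(-1/63) = -6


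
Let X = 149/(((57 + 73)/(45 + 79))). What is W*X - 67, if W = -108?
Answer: -1002059/65 ≈ -15416.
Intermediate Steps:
X = 9238/65 (X = 149/((130/124)) = 149/((130*(1/124))) = 149/(65/62) = 149*(62/65) = 9238/65 ≈ 142.12)
W*X - 67 = -108*9238/65 - 67 = -997704/65 - 67 = -1002059/65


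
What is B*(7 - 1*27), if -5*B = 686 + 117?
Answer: 3212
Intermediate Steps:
B = -803/5 (B = -(686 + 117)/5 = -1/5*803 = -803/5 ≈ -160.60)
B*(7 - 1*27) = -803*(7 - 1*27)/5 = -803*(7 - 27)/5 = -803/5*(-20) = 3212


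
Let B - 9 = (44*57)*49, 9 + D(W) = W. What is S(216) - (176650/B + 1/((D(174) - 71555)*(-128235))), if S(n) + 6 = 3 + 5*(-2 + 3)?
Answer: 211021860872633/375040457660550 ≈ 0.56266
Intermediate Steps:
D(W) = -9 + W
B = 122901 (B = 9 + (44*57)*49 = 9 + 2508*49 = 9 + 122892 = 122901)
S(n) = 2 (S(n) = -6 + (3 + 5*(-2 + 3)) = -6 + (3 + 5*1) = -6 + (3 + 5) = -6 + 8 = 2)
S(216) - (176650/B + 1/((D(174) - 71555)*(-128235))) = 2 - (176650/122901 + 1/(((-9 + 174) - 71555)*(-128235))) = 2 - (176650*(1/122901) - 1/128235/(165 - 71555)) = 2 - (176650/122901 - 1/128235/(-71390)) = 2 - (176650/122901 - 1/71390*(-1/128235)) = 2 - (176650/122901 + 1/9154696650) = 2 - 1*539059054448467/375040457660550 = 2 - 539059054448467/375040457660550 = 211021860872633/375040457660550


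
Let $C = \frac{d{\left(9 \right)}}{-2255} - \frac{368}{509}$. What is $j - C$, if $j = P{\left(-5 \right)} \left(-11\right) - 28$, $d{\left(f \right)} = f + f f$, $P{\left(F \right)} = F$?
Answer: $\frac{6373223}{229559} \approx 27.763$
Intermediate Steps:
$d{\left(f \right)} = f + f^{2}$
$j = 27$ ($j = \left(-5\right) \left(-11\right) - 28 = 55 - 28 = 27$)
$C = - \frac{175130}{229559}$ ($C = \frac{9 \left(1 + 9\right)}{-2255} - \frac{368}{509} = 9 \cdot 10 \left(- \frac{1}{2255}\right) - \frac{368}{509} = 90 \left(- \frac{1}{2255}\right) - \frac{368}{509} = - \frac{18}{451} - \frac{368}{509} = - \frac{175130}{229559} \approx -0.7629$)
$j - C = 27 - - \frac{175130}{229559} = 27 + \frac{175130}{229559} = \frac{6373223}{229559}$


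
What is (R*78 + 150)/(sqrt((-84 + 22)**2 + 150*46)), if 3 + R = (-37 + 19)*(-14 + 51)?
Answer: -13008*sqrt(2686)/1343 ≈ -501.98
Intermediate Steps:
R = -669 (R = -3 + (-37 + 19)*(-14 + 51) = -3 - 18*37 = -3 - 666 = -669)
(R*78 + 150)/(sqrt((-84 + 22)**2 + 150*46)) = (-669*78 + 150)/(sqrt((-84 + 22)**2 + 150*46)) = (-52182 + 150)/(sqrt((-62)**2 + 6900)) = -52032/sqrt(3844 + 6900) = -52032*sqrt(2686)/5372 = -13008*sqrt(2686)/1343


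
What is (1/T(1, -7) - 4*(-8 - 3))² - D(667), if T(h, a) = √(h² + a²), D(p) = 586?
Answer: 67501/50 + 44*√2/5 ≈ 1362.5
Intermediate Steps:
T(h, a) = √(a² + h²)
(1/T(1, -7) - 4*(-8 - 3))² - D(667) = (1/(√((-7)² + 1²)) - 4*(-8 - 3))² - 1*586 = (1/(√(49 + 1)) - 4*(-11))² - 586 = (1/(√50) + 44)² - 586 = (1/(5*√2) + 44)² - 586 = (√2/10 + 44)² - 586 = (44 + √2/10)² - 586 = -586 + (44 + √2/10)²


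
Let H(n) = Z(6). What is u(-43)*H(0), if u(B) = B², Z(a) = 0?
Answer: 0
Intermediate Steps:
H(n) = 0
u(-43)*H(0) = (-43)²*0 = 1849*0 = 0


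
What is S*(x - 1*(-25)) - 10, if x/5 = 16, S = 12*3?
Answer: 3770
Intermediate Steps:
S = 36
x = 80 (x = 5*16 = 80)
S*(x - 1*(-25)) - 10 = 36*(80 - 1*(-25)) - 10 = 36*(80 + 25) - 10 = 36*105 - 10 = 3780 - 10 = 3770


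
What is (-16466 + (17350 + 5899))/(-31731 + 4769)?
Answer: -399/1586 ≈ -0.25158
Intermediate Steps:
(-16466 + (17350 + 5899))/(-31731 + 4769) = (-16466 + 23249)/(-26962) = 6783*(-1/26962) = -399/1586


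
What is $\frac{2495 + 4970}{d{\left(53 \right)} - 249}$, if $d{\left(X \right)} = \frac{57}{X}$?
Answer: $- \frac{79129}{2628} \approx -30.11$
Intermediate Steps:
$\frac{2495 + 4970}{d{\left(53 \right)} - 249} = \frac{2495 + 4970}{\frac{57}{53} - 249} = \frac{7465}{57 \cdot \frac{1}{53} - 249} = \frac{7465}{\frac{57}{53} - 249} = \frac{7465}{- \frac{13140}{53}} = 7465 \left(- \frac{53}{13140}\right) = - \frac{79129}{2628}$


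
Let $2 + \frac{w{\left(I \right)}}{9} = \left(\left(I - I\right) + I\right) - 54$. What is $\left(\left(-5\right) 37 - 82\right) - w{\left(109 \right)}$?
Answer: $-744$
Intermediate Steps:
$w{\left(I \right)} = -504 + 9 I$ ($w{\left(I \right)} = -18 + 9 \left(\left(\left(I - I\right) + I\right) - 54\right) = -18 + 9 \left(\left(0 + I\right) - 54\right) = -18 + 9 \left(I - 54\right) = -18 + 9 \left(-54 + I\right) = -18 + \left(-486 + 9 I\right) = -504 + 9 I$)
$\left(\left(-5\right) 37 - 82\right) - w{\left(109 \right)} = \left(\left(-5\right) 37 - 82\right) - \left(-504 + 9 \cdot 109\right) = \left(-185 - 82\right) - \left(-504 + 981\right) = -267 - 477 = -744$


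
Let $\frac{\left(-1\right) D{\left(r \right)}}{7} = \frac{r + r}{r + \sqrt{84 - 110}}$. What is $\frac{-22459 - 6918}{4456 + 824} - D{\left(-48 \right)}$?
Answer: $\frac{10186327}{1230240} + \frac{336 i \sqrt{26}}{1165} \approx 8.28 + 1.4706 i$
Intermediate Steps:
$D{\left(r \right)} = - \frac{14 r}{r + i \sqrt{26}}$ ($D{\left(r \right)} = - 7 \frac{r + r}{r + \sqrt{84 - 110}} = - 7 \frac{2 r}{r + \sqrt{-26}} = - 7 \frac{2 r}{r + i \sqrt{26}} = - \frac{14 r}{r + i \sqrt{26}}$)
$\frac{-22459 - 6918}{4456 + 824} - D{\left(-48 \right)} = \frac{-22459 - 6918}{4456 + 824} - \left(-14\right) \left(-48\right) \frac{1}{-48 + i \sqrt{26}} = - \frac{29377}{5280} - \frac{672}{-48 + i \sqrt{26}}$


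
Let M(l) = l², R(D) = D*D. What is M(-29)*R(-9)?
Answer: 68121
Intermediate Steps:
R(D) = D²
M(-29)*R(-9) = (-29)²*(-9)² = 841*81 = 68121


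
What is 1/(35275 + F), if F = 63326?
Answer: 1/98601 ≈ 1.0142e-5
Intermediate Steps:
1/(35275 + F) = 1/(35275 + 63326) = 1/98601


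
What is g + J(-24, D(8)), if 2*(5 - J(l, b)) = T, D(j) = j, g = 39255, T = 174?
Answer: 39173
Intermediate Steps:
J(l, b) = -82 (J(l, b) = 5 - ½*174 = 5 - 87 = -82)
g + J(-24, D(8)) = 39255 - 82 = 39173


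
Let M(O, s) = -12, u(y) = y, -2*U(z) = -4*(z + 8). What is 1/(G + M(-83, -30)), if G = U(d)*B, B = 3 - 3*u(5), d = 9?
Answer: -1/420 ≈ -0.0023810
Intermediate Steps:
U(z) = 16 + 2*z (U(z) = -(-2)*(z + 8) = -(-2)*(8 + z) = -(-32 - 4*z)/2 = 16 + 2*z)
B = -12 (B = 3 - 3*5 = 3 - 15 = -12)
G = -408 (G = (16 + 2*9)*(-12) = (16 + 18)*(-12) = 34*(-12) = -408)
1/(G + M(-83, -30)) = 1/(-408 - 12) = 1/(-420) = -1/420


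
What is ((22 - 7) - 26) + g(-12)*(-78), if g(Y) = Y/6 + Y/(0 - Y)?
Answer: 223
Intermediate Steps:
g(Y) = -1 + Y/6 (g(Y) = Y*(⅙) + Y/((-Y)) = Y/6 + Y*(-1/Y) = Y/6 - 1 = -1 + Y/6)
((22 - 7) - 26) + g(-12)*(-78) = ((22 - 7) - 26) + (-1 + (⅙)*(-12))*(-78) = (15 - 26) + (-1 - 2)*(-78) = -11 - 3*(-78) = -11 + 234 = 223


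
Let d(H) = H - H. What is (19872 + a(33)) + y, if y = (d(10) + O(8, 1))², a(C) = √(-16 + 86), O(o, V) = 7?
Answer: 19921 + √70 ≈ 19929.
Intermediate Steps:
d(H) = 0
a(C) = √70
y = 49 (y = (0 + 7)² = 7² = 49)
(19872 + a(33)) + y = (19872 + √70) + 49 = 19921 + √70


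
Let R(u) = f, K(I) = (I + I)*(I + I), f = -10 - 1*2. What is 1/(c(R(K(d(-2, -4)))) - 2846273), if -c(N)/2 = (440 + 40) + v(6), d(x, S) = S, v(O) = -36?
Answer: -1/2847161 ≈ -3.5123e-7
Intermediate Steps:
f = -12 (f = -10 - 2 = -12)
K(I) = 4*I² (K(I) = (2*I)*(2*I) = 4*I²)
R(u) = -12
c(N) = -888 (c(N) = -2*((440 + 40) - 36) = -2*(480 - 36) = -2*444 = -888)
1/(c(R(K(d(-2, -4)))) - 2846273) = 1/(-888 - 2846273) = 1/(-2847161) = -1/2847161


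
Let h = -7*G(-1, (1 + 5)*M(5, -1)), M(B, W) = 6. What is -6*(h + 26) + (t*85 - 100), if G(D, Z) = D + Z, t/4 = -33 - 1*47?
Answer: -25986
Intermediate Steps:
t = -320 (t = 4*(-33 - 1*47) = 4*(-33 - 47) = 4*(-80) = -320)
h = -245 (h = -7*(-1 + (1 + 5)*6) = -7*(-1 + 6*6) = -7*(-1 + 36) = -7*35 = -245)
-6*(h + 26) + (t*85 - 100) = -6*(-245 + 26) + (-320*85 - 100) = -6*(-219) + (-27200 - 100) = 1314 - 27300 = -25986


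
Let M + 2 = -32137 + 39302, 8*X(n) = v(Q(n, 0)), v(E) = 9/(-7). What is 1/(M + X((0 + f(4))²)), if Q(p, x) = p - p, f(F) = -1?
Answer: 56/401119 ≈ 0.00013961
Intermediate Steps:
Q(p, x) = 0
v(E) = -9/7 (v(E) = 9*(-⅐) = -9/7)
X(n) = -9/56 (X(n) = (⅛)*(-9/7) = -9/56)
M = 7163 (M = -2 + (-32137 + 39302) = -2 + 7165 = 7163)
1/(M + X((0 + f(4))²)) = 1/(7163 - 9/56) = 1/(401119/56) = 56/401119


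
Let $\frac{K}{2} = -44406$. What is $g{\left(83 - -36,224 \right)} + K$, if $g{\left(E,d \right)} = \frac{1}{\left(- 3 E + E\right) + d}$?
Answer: $- \frac{1243369}{14} \approx -88812.0$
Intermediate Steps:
$K = -88812$ ($K = 2 \left(-44406\right) = -88812$)
$g{\left(E,d \right)} = \frac{1}{d - 2 E}$ ($g{\left(E,d \right)} = \frac{1}{- 2 E + d} = \frac{1}{d - 2 E}$)
$g{\left(83 - -36,224 \right)} + K = \frac{1}{224 - 2 \left(83 - -36\right)} - 88812 = \frac{1}{224 - 2 \left(83 + 36\right)} - 88812 = \frac{1}{224 - 238} - 88812 = \frac{1}{-14} - 88812 = - \frac{1}{14} - 88812 = - \frac{1243369}{14}$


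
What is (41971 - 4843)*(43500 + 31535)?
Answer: 2785899480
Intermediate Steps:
(41971 - 4843)*(43500 + 31535) = 37128*75035 = 2785899480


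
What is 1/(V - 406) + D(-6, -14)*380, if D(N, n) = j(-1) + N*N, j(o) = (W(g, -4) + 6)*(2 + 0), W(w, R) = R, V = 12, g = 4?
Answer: 5988799/394 ≈ 15200.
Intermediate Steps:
j(o) = 4 (j(o) = (-4 + 6)*(2 + 0) = 2*2 = 4)
D(N, n) = 4 + N**2 (D(N, n) = 4 + N*N = 4 + N**2)
1/(V - 406) + D(-6, -14)*380 = 1/(12 - 406) + (4 + (-6)**2)*380 = 1/(-394) + (4 + 36)*380 = -1/394 + 40*380 = -1/394 + 15200 = 5988799/394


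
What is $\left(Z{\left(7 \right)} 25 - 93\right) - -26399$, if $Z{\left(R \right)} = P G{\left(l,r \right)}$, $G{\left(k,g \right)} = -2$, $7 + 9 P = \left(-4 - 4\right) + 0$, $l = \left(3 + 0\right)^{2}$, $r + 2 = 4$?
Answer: $\frac{79168}{3} \approx 26389.0$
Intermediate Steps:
$r = 2$ ($r = -2 + 4 = 2$)
$l = 9$ ($l = 3^{2} = 9$)
$P = - \frac{5}{3}$ ($P = - \frac{7}{9} + \frac{\left(-4 - 4\right) + 0}{9} = - \frac{7}{9} + \frac{-8 + 0}{9} = - \frac{7}{9} + \frac{1}{9} \left(-8\right) = - \frac{7}{9} - \frac{8}{9} = - \frac{5}{3} \approx -1.6667$)
$Z{\left(R \right)} = \frac{10}{3}$ ($Z{\left(R \right)} = \left(- \frac{5}{3}\right) \left(-2\right) = \frac{10}{3}$)
$\left(Z{\left(7 \right)} 25 - 93\right) - -26399 = \left(\frac{10}{3} \cdot 25 - 93\right) - -26399 = \left(\frac{250}{3} - 93\right) + 26399 = - \frac{29}{3} + 26399 = \frac{79168}{3}$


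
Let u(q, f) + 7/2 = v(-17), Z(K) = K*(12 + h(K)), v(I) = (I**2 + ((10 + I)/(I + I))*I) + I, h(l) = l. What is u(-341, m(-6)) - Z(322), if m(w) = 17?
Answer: -107283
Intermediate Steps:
v(I) = 5 + I**2 + 3*I/2 (v(I) = (I**2 + ((10 + I)/((2*I)))*I) + I = (I**2 + ((10 + I)*(1/(2*I)))*I) + I = (I**2 + ((10 + I)/(2*I))*I) + I = (I**2 + (5 + I/2)) + I = (5 + I**2 + I/2) + I = 5 + I**2 + 3*I/2)
Z(K) = K*(12 + K)
u(q, f) = 265 (u(q, f) = -7/2 + (5 + (-17)**2 + (3/2)*(-17)) = -7/2 + (5 + 289 - 51/2) = -7/2 + 537/2 = 265)
u(-341, m(-6)) - Z(322) = 265 - 322*(12 + 322) = 265 - 322*334 = 265 - 1*107548 = 265 - 107548 = -107283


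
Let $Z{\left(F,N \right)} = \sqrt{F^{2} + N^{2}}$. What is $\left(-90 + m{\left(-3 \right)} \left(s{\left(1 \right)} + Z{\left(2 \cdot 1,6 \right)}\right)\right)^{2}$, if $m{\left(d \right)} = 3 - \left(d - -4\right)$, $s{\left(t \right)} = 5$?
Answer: $6560 - 640 \sqrt{10} \approx 4536.1$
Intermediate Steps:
$m{\left(d \right)} = -1 - d$ ($m{\left(d \right)} = 3 - \left(d + 4\right) = 3 - \left(4 + d\right) = -1 - d$)
$\left(-90 + m{\left(-3 \right)} \left(s{\left(1 \right)} + Z{\left(2 \cdot 1,6 \right)}\right)\right)^{2} = \left(-90 + \left(-1 - -3\right) \left(5 + \sqrt{\left(2 \cdot 1\right)^{2} + 6^{2}}\right)\right)^{2} = \left(-90 + \left(-1 + 3\right) \left(5 + \sqrt{2^{2} + 36}\right)\right)^{2} = \left(-90 + 2 \left(5 + \sqrt{4 + 36}\right)\right)^{2} = \left(-90 + 2 \left(5 + \sqrt{40}\right)\right)^{2} = \left(-90 + 2 \left(5 + 2 \sqrt{10}\right)\right)^{2} = \left(-90 + \left(10 + 4 \sqrt{10}\right)\right)^{2} = \left(-80 + 4 \sqrt{10}\right)^{2}$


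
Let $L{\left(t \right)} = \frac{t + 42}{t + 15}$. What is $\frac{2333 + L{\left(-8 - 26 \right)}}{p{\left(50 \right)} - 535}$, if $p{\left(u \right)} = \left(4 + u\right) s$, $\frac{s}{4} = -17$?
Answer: $- \frac{44319}{79933} \approx -0.55445$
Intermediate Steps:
$s = -68$ ($s = 4 \left(-17\right) = -68$)
$p{\left(u \right)} = -272 - 68 u$ ($p{\left(u \right)} = \left(4 + u\right) \left(-68\right) = -272 - 68 u$)
$L{\left(t \right)} = \frac{42 + t}{15 + t}$
$\frac{2333 + L{\left(-8 - 26 \right)}}{p{\left(50 \right)} - 535} = \frac{2333 + \frac{42 - 34}{15 - 34}}{\left(-272 - 3400\right) - 535} = \frac{2333 + \frac{1}{-19} \cdot 8}{-3672 - 535} = \frac{2333 - \frac{8}{19}}{-4207} = \left(2333 - \frac{8}{19}\right) \left(- \frac{1}{4207}\right) = \frac{44319}{19} \left(- \frac{1}{4207}\right) = - \frac{44319}{79933}$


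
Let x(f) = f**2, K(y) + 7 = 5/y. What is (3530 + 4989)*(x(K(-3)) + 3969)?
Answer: 310066043/9 ≈ 3.4452e+7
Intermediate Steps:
K(y) = -7 + 5/y
(3530 + 4989)*(x(K(-3)) + 3969) = (3530 + 4989)*((-7 + 5/(-3))**2 + 3969) = 8519*((-7 + 5*(-1/3))**2 + 3969) = 8519*((-7 - 5/3)**2 + 3969) = 8519*((-26/3)**2 + 3969) = 8519*(676/9 + 3969) = 8519*(36397/9) = 310066043/9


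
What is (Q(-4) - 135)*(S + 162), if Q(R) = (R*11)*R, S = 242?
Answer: 16564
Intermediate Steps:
Q(R) = 11*R² (Q(R) = (11*R)*R = 11*R²)
(Q(-4) - 135)*(S + 162) = (11*(-4)² - 135)*(242 + 162) = (11*16 - 135)*404 = (176 - 135)*404 = 41*404 = 16564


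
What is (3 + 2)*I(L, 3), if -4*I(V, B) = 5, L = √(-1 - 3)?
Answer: -25/4 ≈ -6.2500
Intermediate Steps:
L = 2*I (L = √(-4) = 2*I ≈ 2.0*I)
I(V, B) = -5/4 (I(V, B) = -¼*5 = -5/4)
(3 + 2)*I(L, 3) = (3 + 2)*(-5/4) = 5*(-5/4) = -25/4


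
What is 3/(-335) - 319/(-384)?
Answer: 105713/128640 ≈ 0.82177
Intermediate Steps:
3/(-335) - 319/(-384) = 3*(-1/335) - 319*(-1/384) = -3/335 + 319/384 = 105713/128640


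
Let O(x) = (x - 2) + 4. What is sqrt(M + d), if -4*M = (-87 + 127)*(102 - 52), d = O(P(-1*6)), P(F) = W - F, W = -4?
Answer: 4*I*sqrt(31) ≈ 22.271*I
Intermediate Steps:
P(F) = -4 - F
O(x) = 2 + x (O(x) = (-2 + x) + 4 = 2 + x)
d = 4 (d = 2 + (-4 - (-1)*6) = 2 + (-4 - 1*(-6)) = 2 + (-4 + 6) = 2 + 2 = 4)
M = -500 (M = -(-87 + 127)*(102 - 52)/4 = -10*50 = -1/4*2000 = -500)
sqrt(M + d) = sqrt(-500 + 4) = sqrt(-496) = 4*I*sqrt(31)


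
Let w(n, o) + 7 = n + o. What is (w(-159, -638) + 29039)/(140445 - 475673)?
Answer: -28235/335228 ≈ -0.084226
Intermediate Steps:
w(n, o) = -7 + n + o (w(n, o) = -7 + (n + o) = -7 + n + o)
(w(-159, -638) + 29039)/(140445 - 475673) = ((-7 - 159 - 638) + 29039)/(140445 - 475673) = (-804 + 29039)/(-335228) = 28235*(-1/335228) = -28235/335228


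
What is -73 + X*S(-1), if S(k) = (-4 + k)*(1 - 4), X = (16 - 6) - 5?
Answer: 2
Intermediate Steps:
X = 5 (X = 10 - 5 = 5)
S(k) = 12 - 3*k (S(k) = (-4 + k)*(-3) = 12 - 3*k)
-73 + X*S(-1) = -73 + 5*(12 - 3*(-1)) = -73 + 5*(12 + 3) = -73 + 5*15 = -73 + 75 = 2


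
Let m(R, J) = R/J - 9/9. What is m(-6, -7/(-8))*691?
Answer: -38005/7 ≈ -5429.3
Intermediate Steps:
m(R, J) = -1 + R/J (m(R, J) = R/J - 9*1/9 = R/J - 1 = -1 + R/J)
m(-6, -7/(-8))*691 = ((-6 - (-7)/(-8))/((-7/(-8))))*691 = ((-6 - (-7)*(-1)/8)/((-7*(-1/8))))*691 = ((-6 - 1*7/8)/(7/8))*691 = (8*(-6 - 7/8)/7)*691 = ((8/7)*(-55/8))*691 = -55/7*691 = -38005/7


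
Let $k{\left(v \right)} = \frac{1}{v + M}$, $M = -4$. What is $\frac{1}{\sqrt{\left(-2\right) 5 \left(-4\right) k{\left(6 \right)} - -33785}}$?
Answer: $\frac{\sqrt{33805}}{33805} \approx 0.0054389$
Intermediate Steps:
$k{\left(v \right)} = \frac{1}{-4 + v}$ ($k{\left(v \right)} = \frac{1}{v - 4} = \frac{1}{-4 + v}$)
$\frac{1}{\sqrt{\left(-2\right) 5 \left(-4\right) k{\left(6 \right)} - -33785}} = \frac{1}{\sqrt{\frac{\left(-2\right) 5 \left(-4\right)}{-4 + 6} - -33785}} = \frac{1}{\sqrt{\frac{\left(-10\right) \left(-4\right)}{2} + 33785}} = \frac{1}{\sqrt{40 \cdot \frac{1}{2} + 33785}} = \frac{1}{\sqrt{20 + 33785}} = \frac{1}{\sqrt{33805}} = \frac{\sqrt{33805}}{33805}$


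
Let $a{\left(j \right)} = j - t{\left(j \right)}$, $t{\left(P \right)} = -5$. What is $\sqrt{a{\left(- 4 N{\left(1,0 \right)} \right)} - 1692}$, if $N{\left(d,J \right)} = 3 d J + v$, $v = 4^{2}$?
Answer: $i \sqrt{1751} \approx 41.845 i$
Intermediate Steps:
$v = 16$
$N{\left(d,J \right)} = 16 + 3 J d$ ($N{\left(d,J \right)} = 3 d J + 16 = 3 J d + 16 = 16 + 3 J d$)
$a{\left(j \right)} = 5 + j$ ($a{\left(j \right)} = j - -5 = j + 5 = 5 + j$)
$\sqrt{a{\left(- 4 N{\left(1,0 \right)} \right)} - 1692} = \sqrt{\left(5 - 4 \left(16 + 3 \cdot 0 \cdot 1\right)\right) - 1692} = \sqrt{\left(5 - 4 \left(16 + 0\right)\right) - 1692} = \sqrt{\left(5 - 64\right) - 1692} = \sqrt{-59 - 1692} = \sqrt{-1751} = i \sqrt{1751}$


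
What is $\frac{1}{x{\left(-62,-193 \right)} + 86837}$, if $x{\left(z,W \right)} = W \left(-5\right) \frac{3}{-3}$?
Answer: $\frac{1}{85872} \approx 1.1645 \cdot 10^{-5}$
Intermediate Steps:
$x{\left(z,W \right)} = 5 W$ ($x{\left(z,W \right)} = - 5 W 3 \left(- \frac{1}{3}\right) = - 5 W \left(-1\right) = 5 W$)
$\frac{1}{x{\left(-62,-193 \right)} + 86837} = \frac{1}{5 \left(-193\right) + 86837} = \frac{1}{-965 + 86837} = \frac{1}{85872}$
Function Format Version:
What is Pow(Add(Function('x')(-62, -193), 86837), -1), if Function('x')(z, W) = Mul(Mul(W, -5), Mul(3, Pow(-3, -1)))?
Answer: Rational(1, 85872) ≈ 1.1645e-5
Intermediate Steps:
Function('x')(z, W) = Mul(5, W) (Function('x')(z, W) = Mul(Mul(-5, W), Mul(3, Rational(-1, 3))) = Mul(Mul(-5, W), -1) = Mul(5, W))
Pow(Add(Function('x')(-62, -193), 86837), -1) = Pow(Add(Mul(5, -193), 86837), -1) = Pow(Add(-965, 86837), -1) = Pow(85872, -1) = Rational(1, 85872)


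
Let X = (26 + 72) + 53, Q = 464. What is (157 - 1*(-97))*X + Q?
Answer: 38818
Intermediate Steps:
X = 151 (X = 98 + 53 = 151)
(157 - 1*(-97))*X + Q = (157 - 1*(-97))*151 + 464 = (157 + 97)*151 + 464 = 254*151 + 464 = 38354 + 464 = 38818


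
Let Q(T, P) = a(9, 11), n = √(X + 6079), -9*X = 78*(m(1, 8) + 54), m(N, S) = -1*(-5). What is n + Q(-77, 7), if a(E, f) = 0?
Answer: √50109/3 ≈ 74.617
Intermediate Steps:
m(N, S) = 5
X = -1534/3 (X = -26*(5 + 54)/3 = -26*59/3 = -⅑*4602 = -1534/3 ≈ -511.33)
n = √50109/3 (n = √(-1534/3 + 6079) = √(16703/3) = √50109/3 ≈ 74.617)
Q(T, P) = 0
n + Q(-77, 7) = √50109/3 + 0 = √50109/3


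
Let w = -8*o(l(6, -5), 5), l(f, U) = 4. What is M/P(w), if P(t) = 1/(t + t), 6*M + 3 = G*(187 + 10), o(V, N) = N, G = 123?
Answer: -323040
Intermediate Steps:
M = 4038 (M = -½ + (123*(187 + 10))/6 = -½ + (123*197)/6 = -½ + (⅙)*24231 = -½ + 8077/2 = 4038)
w = -40 (w = -8*5 = -40)
P(t) = 1/(2*t)
M/P(w) = 4038/(((½)/(-40))) = 4038/(((½)*(-1/40))) = 4038/(-1/80) = 4038*(-80) = -323040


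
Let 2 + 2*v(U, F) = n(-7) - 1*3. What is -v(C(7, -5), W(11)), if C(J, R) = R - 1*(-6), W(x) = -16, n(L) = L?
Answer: 6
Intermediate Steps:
C(J, R) = 6 + R (C(J, R) = R + 6 = 6 + R)
v(U, F) = -6 (v(U, F) = -1 + (-7 - 1*3)/2 = -1 + (-7 - 3)/2 = -1 + (½)*(-10) = -1 - 5 = -6)
-v(C(7, -5), W(11)) = -1*(-6) = 6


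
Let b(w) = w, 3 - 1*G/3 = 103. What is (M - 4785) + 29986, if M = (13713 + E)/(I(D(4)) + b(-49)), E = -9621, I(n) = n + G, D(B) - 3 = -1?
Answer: 8740655/347 ≈ 25189.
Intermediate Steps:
G = -300 (G = 9 - 3*103 = 9 - 309 = -300)
D(B) = 2 (D(B) = 3 - 1 = 2)
I(n) = -300 + n (I(n) = n - 300 = -300 + n)
M = -4092/347 (M = (13713 - 9621)/((-300 + 2) - 49) = 4092/(-298 - 49) = 4092/(-347) = 4092*(-1/347) = -4092/347 ≈ -11.793)
(M - 4785) + 29986 = (-4092/347 - 4785) + 29986 = -1664487/347 + 29986 = 8740655/347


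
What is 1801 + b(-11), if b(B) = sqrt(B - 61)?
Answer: 1801 + 6*I*sqrt(2) ≈ 1801.0 + 8.4853*I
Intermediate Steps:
b(B) = sqrt(-61 + B)
1801 + b(-11) = 1801 + sqrt(-61 - 11) = 1801 + sqrt(-72) = 1801 + 6*I*sqrt(2)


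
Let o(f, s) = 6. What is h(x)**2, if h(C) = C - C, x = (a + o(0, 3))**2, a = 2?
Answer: 0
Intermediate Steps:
x = 64 (x = (2 + 6)**2 = 8**2 = 64)
h(C) = 0
h(x)**2 = 0**2 = 0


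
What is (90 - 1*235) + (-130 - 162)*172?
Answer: -50369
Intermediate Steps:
(90 - 1*235) + (-130 - 162)*172 = (90 - 235) - 292*172 = -145 - 50224 = -50369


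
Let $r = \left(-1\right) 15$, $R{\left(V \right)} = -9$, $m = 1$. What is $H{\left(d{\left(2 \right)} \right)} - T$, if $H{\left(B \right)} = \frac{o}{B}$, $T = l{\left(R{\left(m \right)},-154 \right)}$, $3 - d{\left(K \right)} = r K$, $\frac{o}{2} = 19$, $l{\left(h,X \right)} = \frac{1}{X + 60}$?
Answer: $\frac{3605}{3102} \approx 1.1622$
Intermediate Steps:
$l{\left(h,X \right)} = \frac{1}{60 + X}$
$r = -15$
$o = 38$ ($o = 2 \cdot 19 = 38$)
$d{\left(K \right)} = 3 + 15 K$ ($d{\left(K \right)} = 3 - - 15 K = 3 + 15 K$)
$T = - \frac{1}{94}$ ($T = \frac{1}{60 - 154} = \frac{1}{-94} = - \frac{1}{94} \approx -0.010638$)
$H{\left(B \right)} = \frac{38}{B}$
$H{\left(d{\left(2 \right)} \right)} - T = \frac{38}{3 + 15 \cdot 2} - - \frac{1}{94} = \frac{38}{3 + 30} + \frac{1}{94} = \frac{38}{33} + \frac{1}{94} = \frac{3605}{3102}$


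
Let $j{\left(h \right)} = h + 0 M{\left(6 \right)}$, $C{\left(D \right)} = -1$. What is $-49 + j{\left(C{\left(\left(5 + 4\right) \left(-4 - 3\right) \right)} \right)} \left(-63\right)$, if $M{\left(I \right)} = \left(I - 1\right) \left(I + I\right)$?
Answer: $14$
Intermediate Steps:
$M{\left(I \right)} = 2 I \left(-1 + I\right)$ ($M{\left(I \right)} = \left(-1 + I\right) 2 I = 2 I \left(-1 + I\right)$)
$j{\left(h \right)} = h$ ($j{\left(h \right)} = h + 0 \cdot 2 \cdot 6 \left(-1 + 6\right) = h + 0 \cdot 2 \cdot 6 \cdot 5 = h + 0 \cdot 60 = h + 0 = h$)
$-49 + j{\left(C{\left(\left(5 + 4\right) \left(-4 - 3\right) \right)} \right)} \left(-63\right) = -49 - -63 = -49 + 63 = 14$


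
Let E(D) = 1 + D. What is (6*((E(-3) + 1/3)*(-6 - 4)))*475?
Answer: 47500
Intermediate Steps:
(6*((E(-3) + 1/3)*(-6 - 4)))*475 = (6*(((1 - 3) + 1/3)*(-6 - 4)))*475 = (6*((-2 + ⅓)*(-10)))*475 = (6*(-5/3*(-10)))*475 = (6*(50/3))*475 = 100*475 = 47500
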